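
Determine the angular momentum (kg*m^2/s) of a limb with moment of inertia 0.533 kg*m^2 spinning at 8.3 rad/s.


L = I * omega
L = 0.533 * 8.3
L = 4.4239


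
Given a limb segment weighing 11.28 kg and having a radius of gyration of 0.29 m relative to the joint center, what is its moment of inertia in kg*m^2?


I = m * k^2
I = 11.28 * 0.29^2
k^2 = 0.0841
I = 0.9486


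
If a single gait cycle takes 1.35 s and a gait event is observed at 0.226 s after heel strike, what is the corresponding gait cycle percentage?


pct = (event_time / cycle_time) * 100
pct = (0.226 / 1.35) * 100
ratio = 0.1674
pct = 16.7407


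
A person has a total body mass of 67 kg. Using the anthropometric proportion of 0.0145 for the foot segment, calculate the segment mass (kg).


m_segment = body_mass * fraction
m_segment = 67 * 0.0145
m_segment = 0.9715


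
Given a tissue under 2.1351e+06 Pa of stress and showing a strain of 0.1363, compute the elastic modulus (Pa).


E = stress / strain
E = 2.1351e+06 / 0.1363
E = 1.5665e+07


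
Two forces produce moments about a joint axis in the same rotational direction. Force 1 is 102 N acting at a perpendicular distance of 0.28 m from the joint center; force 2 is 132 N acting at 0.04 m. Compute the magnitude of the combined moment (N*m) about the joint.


M = F1 * d1 + F2 * d2
M = 102 * 0.28 + 132 * 0.04
M = 28.5600 + 5.2800
M = 33.8400


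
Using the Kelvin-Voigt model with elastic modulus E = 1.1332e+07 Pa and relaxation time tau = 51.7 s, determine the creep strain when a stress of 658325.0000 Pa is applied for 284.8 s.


epsilon(t) = (sigma/E) * (1 - exp(-t/tau))
sigma/E = 658325.0000 / 1.1332e+07 = 0.0581
exp(-t/tau) = exp(-284.8 / 51.7) = 0.0041
epsilon = 0.0581 * (1 - 0.0041)
epsilon = 0.0579


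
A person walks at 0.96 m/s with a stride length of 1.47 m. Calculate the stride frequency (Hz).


f = v / stride_length
f = 0.96 / 1.47
f = 0.6531


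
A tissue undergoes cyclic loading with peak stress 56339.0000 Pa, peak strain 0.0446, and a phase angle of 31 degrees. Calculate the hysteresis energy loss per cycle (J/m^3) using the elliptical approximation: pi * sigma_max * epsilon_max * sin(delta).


E_loss = pi * sigma_max * epsilon_max * sin(delta)
delta = 31 deg = 0.5411 rad
sin(delta) = 0.5150
E_loss = pi * 56339.0000 * 0.0446 * 0.5150
E_loss = 4065.6801


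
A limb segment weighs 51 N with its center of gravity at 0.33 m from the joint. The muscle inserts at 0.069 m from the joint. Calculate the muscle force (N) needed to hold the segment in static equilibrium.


F_muscle = W * d_load / d_muscle
F_muscle = 51 * 0.33 / 0.069
Numerator = 16.8300
F_muscle = 243.9130


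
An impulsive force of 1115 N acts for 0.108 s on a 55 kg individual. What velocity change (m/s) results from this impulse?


J = F * dt = 1115 * 0.108 = 120.4200 N*s
delta_v = J / m
delta_v = 120.4200 / 55
delta_v = 2.1895


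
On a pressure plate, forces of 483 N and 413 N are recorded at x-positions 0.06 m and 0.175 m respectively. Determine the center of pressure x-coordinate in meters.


COP_x = (F1*x1 + F2*x2) / (F1 + F2)
COP_x = (483*0.06 + 413*0.175) / (483 + 413)
Numerator = 101.2550
Denominator = 896
COP_x = 0.1130


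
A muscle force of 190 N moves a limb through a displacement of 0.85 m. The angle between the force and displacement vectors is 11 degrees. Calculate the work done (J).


W = F * d * cos(theta)
theta = 11 deg = 0.1920 rad
cos(theta) = 0.9816
W = 190 * 0.85 * 0.9816
W = 158.5328


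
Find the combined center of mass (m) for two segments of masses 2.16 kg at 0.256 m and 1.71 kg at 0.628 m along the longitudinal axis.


COM = (m1*x1 + m2*x2) / (m1 + m2)
COM = (2.16*0.256 + 1.71*0.628) / (2.16 + 1.71)
Numerator = 1.6268
Denominator = 3.8700
COM = 0.4204


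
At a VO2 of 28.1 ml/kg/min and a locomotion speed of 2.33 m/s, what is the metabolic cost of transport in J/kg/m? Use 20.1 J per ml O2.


Power per kg = VO2 * 20.1 / 60
Power per kg = 28.1 * 20.1 / 60 = 9.4135 W/kg
Cost = power_per_kg / speed
Cost = 9.4135 / 2.33
Cost = 4.0401


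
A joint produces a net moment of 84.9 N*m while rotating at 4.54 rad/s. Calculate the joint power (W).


P = M * omega
P = 84.9 * 4.54
P = 385.4460


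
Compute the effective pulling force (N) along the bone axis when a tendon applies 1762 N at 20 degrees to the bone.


F_eff = F_tendon * cos(theta)
theta = 20 deg = 0.3491 rad
cos(theta) = 0.9397
F_eff = 1762 * 0.9397
F_eff = 1655.7384


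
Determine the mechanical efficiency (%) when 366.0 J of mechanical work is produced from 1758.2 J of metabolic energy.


eta = (W_mech / E_meta) * 100
eta = (366.0 / 1758.2) * 100
ratio = 0.2082
eta = 20.8167


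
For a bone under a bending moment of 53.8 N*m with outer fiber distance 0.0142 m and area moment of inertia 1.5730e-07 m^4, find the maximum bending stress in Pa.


sigma = M * c / I
sigma = 53.8 * 0.0142 / 1.5730e-07
M * c = 0.7640
sigma = 4.8567e+06


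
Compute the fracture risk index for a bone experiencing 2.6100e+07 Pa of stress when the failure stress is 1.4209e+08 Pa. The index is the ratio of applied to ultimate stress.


FRI = applied / ultimate
FRI = 2.6100e+07 / 1.4209e+08
FRI = 0.1837


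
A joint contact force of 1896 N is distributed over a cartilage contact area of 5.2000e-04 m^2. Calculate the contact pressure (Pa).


P = F / A
P = 1896 / 5.2000e-04
P = 3.6462e+06


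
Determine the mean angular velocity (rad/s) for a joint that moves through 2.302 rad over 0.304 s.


omega = delta_theta / delta_t
omega = 2.302 / 0.304
omega = 7.5724


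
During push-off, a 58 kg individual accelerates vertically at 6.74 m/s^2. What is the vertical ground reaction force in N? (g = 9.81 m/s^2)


GRF = m * (g + a)
GRF = 58 * (9.81 + 6.74)
GRF = 58 * 16.5500
GRF = 959.9000


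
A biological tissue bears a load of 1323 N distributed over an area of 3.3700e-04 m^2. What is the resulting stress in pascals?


stress = F / A
stress = 1323 / 3.3700e-04
stress = 3.9258e+06


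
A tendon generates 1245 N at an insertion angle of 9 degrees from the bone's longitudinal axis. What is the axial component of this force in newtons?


F_eff = F_tendon * cos(theta)
theta = 9 deg = 0.1571 rad
cos(theta) = 0.9877
F_eff = 1245 * 0.9877
F_eff = 1229.6720


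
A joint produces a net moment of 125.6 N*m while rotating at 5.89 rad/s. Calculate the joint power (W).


P = M * omega
P = 125.6 * 5.89
P = 739.7840


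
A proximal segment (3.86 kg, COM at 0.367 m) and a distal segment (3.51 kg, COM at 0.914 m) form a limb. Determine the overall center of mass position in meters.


COM = (m1*x1 + m2*x2) / (m1 + m2)
COM = (3.86*0.367 + 3.51*0.914) / (3.86 + 3.51)
Numerator = 4.6248
Denominator = 7.3700
COM = 0.6275


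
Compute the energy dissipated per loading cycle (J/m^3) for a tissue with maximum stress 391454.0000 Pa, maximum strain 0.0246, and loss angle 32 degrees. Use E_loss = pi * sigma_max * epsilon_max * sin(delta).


E_loss = pi * sigma_max * epsilon_max * sin(delta)
delta = 32 deg = 0.5585 rad
sin(delta) = 0.5299
E_loss = pi * 391454.0000 * 0.0246 * 0.5299
E_loss = 16031.5466


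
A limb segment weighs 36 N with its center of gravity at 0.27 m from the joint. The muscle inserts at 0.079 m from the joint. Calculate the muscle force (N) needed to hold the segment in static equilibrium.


F_muscle = W * d_load / d_muscle
F_muscle = 36 * 0.27 / 0.079
Numerator = 9.7200
F_muscle = 123.0380


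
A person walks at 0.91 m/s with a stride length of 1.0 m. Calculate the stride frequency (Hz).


f = v / stride_length
f = 0.91 / 1.0
f = 0.9100


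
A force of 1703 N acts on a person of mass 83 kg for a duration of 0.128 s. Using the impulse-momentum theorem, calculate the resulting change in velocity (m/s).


J = F * dt = 1703 * 0.128 = 217.9840 N*s
delta_v = J / m
delta_v = 217.9840 / 83
delta_v = 2.6263


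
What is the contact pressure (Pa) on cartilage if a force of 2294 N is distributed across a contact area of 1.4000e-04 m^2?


P = F / A
P = 2294 / 1.4000e-04
P = 1.6386e+07


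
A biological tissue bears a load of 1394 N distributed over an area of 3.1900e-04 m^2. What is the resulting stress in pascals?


stress = F / A
stress = 1394 / 3.1900e-04
stress = 4.3699e+06


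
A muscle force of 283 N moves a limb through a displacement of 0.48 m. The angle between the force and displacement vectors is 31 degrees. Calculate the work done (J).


W = F * d * cos(theta)
theta = 31 deg = 0.5411 rad
cos(theta) = 0.8572
W = 283 * 0.48 * 0.8572
W = 116.4376


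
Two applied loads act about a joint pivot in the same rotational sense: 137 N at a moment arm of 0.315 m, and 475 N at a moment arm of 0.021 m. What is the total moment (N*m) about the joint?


M = F1 * d1 + F2 * d2
M = 137 * 0.315 + 475 * 0.021
M = 43.1550 + 9.9750
M = 53.1300


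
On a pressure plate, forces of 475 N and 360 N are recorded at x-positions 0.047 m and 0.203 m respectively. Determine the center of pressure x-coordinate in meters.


COP_x = (F1*x1 + F2*x2) / (F1 + F2)
COP_x = (475*0.047 + 360*0.203) / (475 + 360)
Numerator = 95.4050
Denominator = 835
COP_x = 0.1143


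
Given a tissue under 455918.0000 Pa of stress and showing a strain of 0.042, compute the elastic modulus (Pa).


E = stress / strain
E = 455918.0000 / 0.042
E = 1.0855e+07


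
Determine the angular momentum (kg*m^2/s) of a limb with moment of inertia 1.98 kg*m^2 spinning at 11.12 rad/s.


L = I * omega
L = 1.98 * 11.12
L = 22.0176


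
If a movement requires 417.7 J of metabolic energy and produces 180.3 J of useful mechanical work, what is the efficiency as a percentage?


eta = (W_mech / E_meta) * 100
eta = (180.3 / 417.7) * 100
ratio = 0.4316
eta = 43.1650


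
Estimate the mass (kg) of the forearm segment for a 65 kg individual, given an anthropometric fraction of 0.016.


m_segment = body_mass * fraction
m_segment = 65 * 0.016
m_segment = 1.0400


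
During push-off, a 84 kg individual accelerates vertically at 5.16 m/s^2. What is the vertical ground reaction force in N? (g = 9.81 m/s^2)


GRF = m * (g + a)
GRF = 84 * (9.81 + 5.16)
GRF = 84 * 14.9700
GRF = 1257.4800


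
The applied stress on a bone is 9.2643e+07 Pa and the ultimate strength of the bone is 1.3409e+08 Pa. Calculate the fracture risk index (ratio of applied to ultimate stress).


FRI = applied / ultimate
FRI = 9.2643e+07 / 1.3409e+08
FRI = 0.6909


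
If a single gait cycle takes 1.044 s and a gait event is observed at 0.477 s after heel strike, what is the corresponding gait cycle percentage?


pct = (event_time / cycle_time) * 100
pct = (0.477 / 1.044) * 100
ratio = 0.4569
pct = 45.6897


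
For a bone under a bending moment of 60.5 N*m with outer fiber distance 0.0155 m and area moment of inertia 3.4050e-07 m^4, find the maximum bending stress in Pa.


sigma = M * c / I
sigma = 60.5 * 0.0155 / 3.4050e-07
M * c = 0.9377
sigma = 2.7540e+06


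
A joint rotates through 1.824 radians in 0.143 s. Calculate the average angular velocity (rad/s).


omega = delta_theta / delta_t
omega = 1.824 / 0.143
omega = 12.7552


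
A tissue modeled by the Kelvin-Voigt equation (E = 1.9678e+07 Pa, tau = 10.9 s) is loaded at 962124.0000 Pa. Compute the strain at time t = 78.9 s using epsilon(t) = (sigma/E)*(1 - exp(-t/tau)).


epsilon(t) = (sigma/E) * (1 - exp(-t/tau))
sigma/E = 962124.0000 / 1.9678e+07 = 0.0489
exp(-t/tau) = exp(-78.9 / 10.9) = 7.1837e-04
epsilon = 0.0489 * (1 - 7.1837e-04)
epsilon = 0.0489


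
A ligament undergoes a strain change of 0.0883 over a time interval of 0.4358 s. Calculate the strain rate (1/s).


strain_rate = delta_strain / delta_t
strain_rate = 0.0883 / 0.4358
strain_rate = 0.2026


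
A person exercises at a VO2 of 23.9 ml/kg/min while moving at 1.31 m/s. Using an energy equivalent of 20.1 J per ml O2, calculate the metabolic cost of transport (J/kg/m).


Power per kg = VO2 * 20.1 / 60
Power per kg = 23.9 * 20.1 / 60 = 8.0065 W/kg
Cost = power_per_kg / speed
Cost = 8.0065 / 1.31
Cost = 6.1118


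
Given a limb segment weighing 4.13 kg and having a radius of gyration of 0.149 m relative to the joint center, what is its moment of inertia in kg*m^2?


I = m * k^2
I = 4.13 * 0.149^2
k^2 = 0.0222
I = 0.0917


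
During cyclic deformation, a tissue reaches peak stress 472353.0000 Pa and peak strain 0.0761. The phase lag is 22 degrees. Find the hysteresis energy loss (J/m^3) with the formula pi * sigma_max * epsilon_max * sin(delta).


E_loss = pi * sigma_max * epsilon_max * sin(delta)
delta = 22 deg = 0.3840 rad
sin(delta) = 0.3746
E_loss = pi * 472353.0000 * 0.0761 * 0.3746
E_loss = 42303.5316


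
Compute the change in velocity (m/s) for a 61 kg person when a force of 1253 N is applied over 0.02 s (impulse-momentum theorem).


J = F * dt = 1253 * 0.02 = 25.0600 N*s
delta_v = J / m
delta_v = 25.0600 / 61
delta_v = 0.4108


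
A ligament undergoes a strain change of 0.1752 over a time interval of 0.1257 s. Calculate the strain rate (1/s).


strain_rate = delta_strain / delta_t
strain_rate = 0.1752 / 0.1257
strain_rate = 1.3938


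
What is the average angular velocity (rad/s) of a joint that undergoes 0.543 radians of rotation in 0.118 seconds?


omega = delta_theta / delta_t
omega = 0.543 / 0.118
omega = 4.6017


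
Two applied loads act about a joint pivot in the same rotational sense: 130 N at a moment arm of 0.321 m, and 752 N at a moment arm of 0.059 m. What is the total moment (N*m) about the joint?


M = F1 * d1 + F2 * d2
M = 130 * 0.321 + 752 * 0.059
M = 41.7300 + 44.3680
M = 86.0980


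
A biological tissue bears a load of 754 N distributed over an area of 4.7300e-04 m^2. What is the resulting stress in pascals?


stress = F / A
stress = 754 / 4.7300e-04
stress = 1.5941e+06


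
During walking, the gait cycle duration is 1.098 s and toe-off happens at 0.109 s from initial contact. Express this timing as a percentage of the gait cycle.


pct = (event_time / cycle_time) * 100
pct = (0.109 / 1.098) * 100
ratio = 0.0993
pct = 9.9271


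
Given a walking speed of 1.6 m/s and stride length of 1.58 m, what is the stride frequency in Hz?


f = v / stride_length
f = 1.6 / 1.58
f = 1.0127


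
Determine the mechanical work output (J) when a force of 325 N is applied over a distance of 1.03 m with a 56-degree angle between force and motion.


W = F * d * cos(theta)
theta = 56 deg = 0.9774 rad
cos(theta) = 0.5592
W = 325 * 1.03 * 0.5592
W = 187.1898


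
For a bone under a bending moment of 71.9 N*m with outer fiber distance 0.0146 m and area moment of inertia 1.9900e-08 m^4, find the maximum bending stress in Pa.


sigma = M * c / I
sigma = 71.9 * 0.0146 / 1.9900e-08
M * c = 1.0497
sigma = 5.2751e+07


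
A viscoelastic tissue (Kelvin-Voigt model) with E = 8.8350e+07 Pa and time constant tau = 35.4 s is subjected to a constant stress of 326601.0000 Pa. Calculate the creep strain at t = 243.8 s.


epsilon(t) = (sigma/E) * (1 - exp(-t/tau))
sigma/E = 326601.0000 / 8.8350e+07 = 0.0037
exp(-t/tau) = exp(-243.8 / 35.4) = 0.0010
epsilon = 0.0037 * (1 - 0.0010)
epsilon = 0.0037


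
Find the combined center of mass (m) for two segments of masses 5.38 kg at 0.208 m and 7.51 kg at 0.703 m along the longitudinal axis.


COM = (m1*x1 + m2*x2) / (m1 + m2)
COM = (5.38*0.208 + 7.51*0.703) / (5.38 + 7.51)
Numerator = 6.3986
Denominator = 12.8900
COM = 0.4964


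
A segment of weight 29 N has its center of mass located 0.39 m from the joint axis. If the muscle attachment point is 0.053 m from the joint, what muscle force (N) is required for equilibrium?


F_muscle = W * d_load / d_muscle
F_muscle = 29 * 0.39 / 0.053
Numerator = 11.3100
F_muscle = 213.3962


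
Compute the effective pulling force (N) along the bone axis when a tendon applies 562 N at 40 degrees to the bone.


F_eff = F_tendon * cos(theta)
theta = 40 deg = 0.6981 rad
cos(theta) = 0.7660
F_eff = 562 * 0.7660
F_eff = 430.5170


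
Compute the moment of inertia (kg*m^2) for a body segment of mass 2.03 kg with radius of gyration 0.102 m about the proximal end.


I = m * k^2
I = 2.03 * 0.102^2
k^2 = 0.0104
I = 0.0211


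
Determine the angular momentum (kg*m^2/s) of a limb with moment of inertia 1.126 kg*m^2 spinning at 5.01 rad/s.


L = I * omega
L = 1.126 * 5.01
L = 5.6413


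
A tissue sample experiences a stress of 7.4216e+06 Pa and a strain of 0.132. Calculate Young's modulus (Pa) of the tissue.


E = stress / strain
E = 7.4216e+06 / 0.132
E = 5.6224e+07


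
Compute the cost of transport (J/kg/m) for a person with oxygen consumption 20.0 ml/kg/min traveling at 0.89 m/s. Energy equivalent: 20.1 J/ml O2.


Power per kg = VO2 * 20.1 / 60
Power per kg = 20.0 * 20.1 / 60 = 6.7000 W/kg
Cost = power_per_kg / speed
Cost = 6.7000 / 0.89
Cost = 7.5281


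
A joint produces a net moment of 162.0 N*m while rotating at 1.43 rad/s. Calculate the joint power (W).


P = M * omega
P = 162.0 * 1.43
P = 231.6600


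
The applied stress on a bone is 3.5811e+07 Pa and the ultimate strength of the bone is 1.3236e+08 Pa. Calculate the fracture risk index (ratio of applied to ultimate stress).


FRI = applied / ultimate
FRI = 3.5811e+07 / 1.3236e+08
FRI = 0.2706


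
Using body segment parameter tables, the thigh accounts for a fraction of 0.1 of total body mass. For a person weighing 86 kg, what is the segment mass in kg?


m_segment = body_mass * fraction
m_segment = 86 * 0.1
m_segment = 8.6000


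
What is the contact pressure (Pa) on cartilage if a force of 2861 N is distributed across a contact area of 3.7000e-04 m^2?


P = F / A
P = 2861 / 3.7000e-04
P = 7.7324e+06


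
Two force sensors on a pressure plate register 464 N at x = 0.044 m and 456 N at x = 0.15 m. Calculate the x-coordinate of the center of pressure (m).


COP_x = (F1*x1 + F2*x2) / (F1 + F2)
COP_x = (464*0.044 + 456*0.15) / (464 + 456)
Numerator = 88.8160
Denominator = 920
COP_x = 0.0965


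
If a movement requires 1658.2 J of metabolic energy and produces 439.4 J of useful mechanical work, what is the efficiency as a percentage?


eta = (W_mech / E_meta) * 100
eta = (439.4 / 1658.2) * 100
ratio = 0.2650
eta = 26.4986


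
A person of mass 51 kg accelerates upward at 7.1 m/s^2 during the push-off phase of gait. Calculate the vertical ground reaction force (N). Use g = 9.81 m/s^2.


GRF = m * (g + a)
GRF = 51 * (9.81 + 7.1)
GRF = 51 * 16.9100
GRF = 862.4100


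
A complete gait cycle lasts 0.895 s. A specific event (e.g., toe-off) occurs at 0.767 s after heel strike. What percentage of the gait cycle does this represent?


pct = (event_time / cycle_time) * 100
pct = (0.767 / 0.895) * 100
ratio = 0.8570
pct = 85.6983


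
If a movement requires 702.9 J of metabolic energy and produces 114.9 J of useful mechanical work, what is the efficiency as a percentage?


eta = (W_mech / E_meta) * 100
eta = (114.9 / 702.9) * 100
ratio = 0.1635
eta = 16.3466


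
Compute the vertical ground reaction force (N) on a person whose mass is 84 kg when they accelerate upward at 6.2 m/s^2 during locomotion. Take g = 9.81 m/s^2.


GRF = m * (g + a)
GRF = 84 * (9.81 + 6.2)
GRF = 84 * 16.0100
GRF = 1344.8400


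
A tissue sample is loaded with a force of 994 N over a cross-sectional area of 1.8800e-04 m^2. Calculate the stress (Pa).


stress = F / A
stress = 994 / 1.8800e-04
stress = 5.2872e+06


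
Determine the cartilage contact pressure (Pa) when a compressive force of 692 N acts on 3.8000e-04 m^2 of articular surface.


P = F / A
P = 692 / 3.8000e-04
P = 1.8211e+06


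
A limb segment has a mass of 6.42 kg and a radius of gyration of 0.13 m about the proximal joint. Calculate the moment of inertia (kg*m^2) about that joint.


I = m * k^2
I = 6.42 * 0.13^2
k^2 = 0.0169
I = 0.1085


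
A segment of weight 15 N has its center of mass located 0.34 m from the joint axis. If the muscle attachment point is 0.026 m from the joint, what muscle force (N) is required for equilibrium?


F_muscle = W * d_load / d_muscle
F_muscle = 15 * 0.34 / 0.026
Numerator = 5.1000
F_muscle = 196.1538


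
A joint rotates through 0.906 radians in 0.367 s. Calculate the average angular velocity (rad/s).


omega = delta_theta / delta_t
omega = 0.906 / 0.367
omega = 2.4687


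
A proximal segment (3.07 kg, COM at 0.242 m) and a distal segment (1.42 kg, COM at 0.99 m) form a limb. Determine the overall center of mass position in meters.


COM = (m1*x1 + m2*x2) / (m1 + m2)
COM = (3.07*0.242 + 1.42*0.99) / (3.07 + 1.42)
Numerator = 2.1487
Denominator = 4.4900
COM = 0.4786


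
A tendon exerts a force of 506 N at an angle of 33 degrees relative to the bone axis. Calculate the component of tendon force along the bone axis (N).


F_eff = F_tendon * cos(theta)
theta = 33 deg = 0.5760 rad
cos(theta) = 0.8387
F_eff = 506 * 0.8387
F_eff = 424.3673


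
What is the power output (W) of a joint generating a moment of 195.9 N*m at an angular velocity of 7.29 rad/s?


P = M * omega
P = 195.9 * 7.29
P = 1428.1110


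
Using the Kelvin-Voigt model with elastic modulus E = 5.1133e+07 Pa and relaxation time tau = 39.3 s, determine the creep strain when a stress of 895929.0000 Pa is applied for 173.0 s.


epsilon(t) = (sigma/E) * (1 - exp(-t/tau))
sigma/E = 895929.0000 / 5.1133e+07 = 0.0175
exp(-t/tau) = exp(-173.0 / 39.3) = 0.0123
epsilon = 0.0175 * (1 - 0.0123)
epsilon = 0.0173


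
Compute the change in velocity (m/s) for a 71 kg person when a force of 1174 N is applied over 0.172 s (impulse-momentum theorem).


J = F * dt = 1174 * 0.172 = 201.9280 N*s
delta_v = J / m
delta_v = 201.9280 / 71
delta_v = 2.8441


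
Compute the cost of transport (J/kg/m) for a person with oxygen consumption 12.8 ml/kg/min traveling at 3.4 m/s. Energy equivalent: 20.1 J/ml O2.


Power per kg = VO2 * 20.1 / 60
Power per kg = 12.8 * 20.1 / 60 = 4.2880 W/kg
Cost = power_per_kg / speed
Cost = 4.2880 / 3.4
Cost = 1.2612


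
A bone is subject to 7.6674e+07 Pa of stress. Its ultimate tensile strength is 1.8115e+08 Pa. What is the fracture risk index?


FRI = applied / ultimate
FRI = 7.6674e+07 / 1.8115e+08
FRI = 0.4233


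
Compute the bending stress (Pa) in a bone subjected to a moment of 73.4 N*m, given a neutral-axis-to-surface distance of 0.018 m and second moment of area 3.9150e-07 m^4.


sigma = M * c / I
sigma = 73.4 * 0.018 / 3.9150e-07
M * c = 1.3212
sigma = 3.3747e+06


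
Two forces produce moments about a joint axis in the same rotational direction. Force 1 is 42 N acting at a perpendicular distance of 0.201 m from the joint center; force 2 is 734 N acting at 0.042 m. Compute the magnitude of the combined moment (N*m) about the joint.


M = F1 * d1 + F2 * d2
M = 42 * 0.201 + 734 * 0.042
M = 8.4420 + 30.8280
M = 39.2700


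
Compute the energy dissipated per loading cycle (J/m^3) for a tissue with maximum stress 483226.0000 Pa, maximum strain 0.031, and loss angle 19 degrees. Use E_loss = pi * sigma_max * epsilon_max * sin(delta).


E_loss = pi * sigma_max * epsilon_max * sin(delta)
delta = 19 deg = 0.3316 rad
sin(delta) = 0.3256
E_loss = pi * 483226.0000 * 0.031 * 0.3256
E_loss = 15321.5879


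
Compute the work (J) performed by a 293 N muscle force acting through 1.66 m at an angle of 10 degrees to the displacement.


W = F * d * cos(theta)
theta = 10 deg = 0.1745 rad
cos(theta) = 0.9848
W = 293 * 1.66 * 0.9848
W = 478.9908


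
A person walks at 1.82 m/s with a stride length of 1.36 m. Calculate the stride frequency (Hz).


f = v / stride_length
f = 1.82 / 1.36
f = 1.3382


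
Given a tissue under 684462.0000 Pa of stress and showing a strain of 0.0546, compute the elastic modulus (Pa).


E = stress / strain
E = 684462.0000 / 0.0546
E = 1.2536e+07


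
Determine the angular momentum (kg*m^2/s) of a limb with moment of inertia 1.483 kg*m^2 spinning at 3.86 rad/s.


L = I * omega
L = 1.483 * 3.86
L = 5.7244


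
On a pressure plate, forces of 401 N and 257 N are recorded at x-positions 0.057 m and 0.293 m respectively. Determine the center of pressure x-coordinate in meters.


COP_x = (F1*x1 + F2*x2) / (F1 + F2)
COP_x = (401*0.057 + 257*0.293) / (401 + 257)
Numerator = 98.1580
Denominator = 658
COP_x = 0.1492


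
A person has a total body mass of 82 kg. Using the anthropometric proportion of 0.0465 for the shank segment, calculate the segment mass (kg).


m_segment = body_mass * fraction
m_segment = 82 * 0.0465
m_segment = 3.8130


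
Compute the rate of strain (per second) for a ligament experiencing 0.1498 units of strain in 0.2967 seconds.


strain_rate = delta_strain / delta_t
strain_rate = 0.1498 / 0.2967
strain_rate = 0.5049


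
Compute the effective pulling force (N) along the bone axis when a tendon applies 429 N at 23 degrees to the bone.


F_eff = F_tendon * cos(theta)
theta = 23 deg = 0.4014 rad
cos(theta) = 0.9205
F_eff = 429 * 0.9205
F_eff = 394.8966


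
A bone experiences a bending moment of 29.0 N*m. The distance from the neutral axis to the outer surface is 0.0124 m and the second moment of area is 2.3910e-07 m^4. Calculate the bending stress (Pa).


sigma = M * c / I
sigma = 29.0 * 0.0124 / 2.3910e-07
M * c = 0.3596
sigma = 1.5040e+06


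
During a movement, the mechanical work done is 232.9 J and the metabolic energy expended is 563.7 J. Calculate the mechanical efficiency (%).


eta = (W_mech / E_meta) * 100
eta = (232.9 / 563.7) * 100
ratio = 0.4132
eta = 41.3163


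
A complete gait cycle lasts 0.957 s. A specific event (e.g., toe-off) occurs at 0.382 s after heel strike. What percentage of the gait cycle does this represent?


pct = (event_time / cycle_time) * 100
pct = (0.382 / 0.957) * 100
ratio = 0.3992
pct = 39.9164


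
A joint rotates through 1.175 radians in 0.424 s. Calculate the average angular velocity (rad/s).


omega = delta_theta / delta_t
omega = 1.175 / 0.424
omega = 2.7712


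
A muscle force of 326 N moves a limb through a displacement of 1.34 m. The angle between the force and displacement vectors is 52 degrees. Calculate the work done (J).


W = F * d * cos(theta)
theta = 52 deg = 0.9076 rad
cos(theta) = 0.6157
W = 326 * 1.34 * 0.6157
W = 268.9456


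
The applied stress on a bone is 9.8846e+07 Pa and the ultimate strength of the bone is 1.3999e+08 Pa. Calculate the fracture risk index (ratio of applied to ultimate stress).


FRI = applied / ultimate
FRI = 9.8846e+07 / 1.3999e+08
FRI = 0.7061


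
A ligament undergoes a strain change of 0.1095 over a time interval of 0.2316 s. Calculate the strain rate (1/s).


strain_rate = delta_strain / delta_t
strain_rate = 0.1095 / 0.2316
strain_rate = 0.4728


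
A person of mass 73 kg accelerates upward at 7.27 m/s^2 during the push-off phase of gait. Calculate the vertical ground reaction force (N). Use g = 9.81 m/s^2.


GRF = m * (g + a)
GRF = 73 * (9.81 + 7.27)
GRF = 73 * 17.0800
GRF = 1246.8400


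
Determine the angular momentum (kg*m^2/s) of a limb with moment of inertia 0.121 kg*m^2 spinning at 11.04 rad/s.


L = I * omega
L = 0.121 * 11.04
L = 1.3358


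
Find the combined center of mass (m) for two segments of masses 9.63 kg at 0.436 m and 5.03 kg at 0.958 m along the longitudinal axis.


COM = (m1*x1 + m2*x2) / (m1 + m2)
COM = (9.63*0.436 + 5.03*0.958) / (9.63 + 5.03)
Numerator = 9.0174
Denominator = 14.6600
COM = 0.6151


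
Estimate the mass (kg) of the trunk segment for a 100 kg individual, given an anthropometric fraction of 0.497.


m_segment = body_mass * fraction
m_segment = 100 * 0.497
m_segment = 49.7000


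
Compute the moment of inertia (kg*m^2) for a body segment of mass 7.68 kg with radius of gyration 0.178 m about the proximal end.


I = m * k^2
I = 7.68 * 0.178^2
k^2 = 0.0317
I = 0.2433


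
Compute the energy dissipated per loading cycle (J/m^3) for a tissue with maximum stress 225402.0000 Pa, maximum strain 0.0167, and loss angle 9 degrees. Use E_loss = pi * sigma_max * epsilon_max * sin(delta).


E_loss = pi * sigma_max * epsilon_max * sin(delta)
delta = 9 deg = 0.1571 rad
sin(delta) = 0.1564
E_loss = pi * 225402.0000 * 0.0167 * 0.1564
E_loss = 1849.9353


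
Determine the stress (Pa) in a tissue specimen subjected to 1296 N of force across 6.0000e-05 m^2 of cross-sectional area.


stress = F / A
stress = 1296 / 6.0000e-05
stress = 2.1600e+07


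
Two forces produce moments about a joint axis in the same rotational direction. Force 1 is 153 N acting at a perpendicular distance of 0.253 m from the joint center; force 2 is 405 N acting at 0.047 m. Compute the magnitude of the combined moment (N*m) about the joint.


M = F1 * d1 + F2 * d2
M = 153 * 0.253 + 405 * 0.047
M = 38.7090 + 19.0350
M = 57.7440


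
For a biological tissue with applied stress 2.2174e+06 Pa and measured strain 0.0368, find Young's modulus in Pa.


E = stress / strain
E = 2.2174e+06 / 0.0368
E = 6.0255e+07


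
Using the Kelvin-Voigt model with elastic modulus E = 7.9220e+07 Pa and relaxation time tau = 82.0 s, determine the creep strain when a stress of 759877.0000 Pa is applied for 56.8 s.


epsilon(t) = (sigma/E) * (1 - exp(-t/tau))
sigma/E = 759877.0000 / 7.9220e+07 = 0.0096
exp(-t/tau) = exp(-56.8 / 82.0) = 0.5002
epsilon = 0.0096 * (1 - 0.5002)
epsilon = 0.0048


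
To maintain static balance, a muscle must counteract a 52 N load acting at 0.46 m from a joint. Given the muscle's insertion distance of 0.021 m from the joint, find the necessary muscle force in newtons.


F_muscle = W * d_load / d_muscle
F_muscle = 52 * 0.46 / 0.021
Numerator = 23.9200
F_muscle = 1139.0476


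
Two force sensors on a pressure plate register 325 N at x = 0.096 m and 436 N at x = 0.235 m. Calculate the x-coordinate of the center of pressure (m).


COP_x = (F1*x1 + F2*x2) / (F1 + F2)
COP_x = (325*0.096 + 436*0.235) / (325 + 436)
Numerator = 133.6600
Denominator = 761
COP_x = 0.1756


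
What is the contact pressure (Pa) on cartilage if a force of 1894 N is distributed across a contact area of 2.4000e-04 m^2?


P = F / A
P = 1894 / 2.4000e-04
P = 7.8917e+06


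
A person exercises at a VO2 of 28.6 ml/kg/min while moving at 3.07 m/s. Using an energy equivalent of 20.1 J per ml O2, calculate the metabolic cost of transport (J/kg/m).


Power per kg = VO2 * 20.1 / 60
Power per kg = 28.6 * 20.1 / 60 = 9.5810 W/kg
Cost = power_per_kg / speed
Cost = 9.5810 / 3.07
Cost = 3.1208


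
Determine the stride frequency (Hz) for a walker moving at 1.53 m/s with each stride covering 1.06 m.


f = v / stride_length
f = 1.53 / 1.06
f = 1.4434


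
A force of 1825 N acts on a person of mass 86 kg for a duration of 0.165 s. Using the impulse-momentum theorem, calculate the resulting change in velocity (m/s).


J = F * dt = 1825 * 0.165 = 301.1250 N*s
delta_v = J / m
delta_v = 301.1250 / 86
delta_v = 3.5015


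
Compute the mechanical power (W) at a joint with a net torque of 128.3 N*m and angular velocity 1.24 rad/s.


P = M * omega
P = 128.3 * 1.24
P = 159.0920


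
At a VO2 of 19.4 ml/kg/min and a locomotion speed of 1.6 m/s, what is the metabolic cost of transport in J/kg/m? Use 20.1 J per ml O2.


Power per kg = VO2 * 20.1 / 60
Power per kg = 19.4 * 20.1 / 60 = 6.4990 W/kg
Cost = power_per_kg / speed
Cost = 6.4990 / 1.6
Cost = 4.0619


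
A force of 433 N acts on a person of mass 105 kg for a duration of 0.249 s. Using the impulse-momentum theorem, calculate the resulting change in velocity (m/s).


J = F * dt = 433 * 0.249 = 107.8170 N*s
delta_v = J / m
delta_v = 107.8170 / 105
delta_v = 1.0268


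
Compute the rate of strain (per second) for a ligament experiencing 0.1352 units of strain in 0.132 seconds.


strain_rate = delta_strain / delta_t
strain_rate = 0.1352 / 0.132
strain_rate = 1.0242


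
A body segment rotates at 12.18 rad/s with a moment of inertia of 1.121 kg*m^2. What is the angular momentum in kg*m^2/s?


L = I * omega
L = 1.121 * 12.18
L = 13.6538


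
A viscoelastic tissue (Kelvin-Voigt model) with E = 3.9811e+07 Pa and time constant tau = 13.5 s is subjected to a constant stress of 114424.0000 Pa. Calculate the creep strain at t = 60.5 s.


epsilon(t) = (sigma/E) * (1 - exp(-t/tau))
sigma/E = 114424.0000 / 3.9811e+07 = 0.0029
exp(-t/tau) = exp(-60.5 / 13.5) = 0.0113
epsilon = 0.0029 * (1 - 0.0113)
epsilon = 0.0028


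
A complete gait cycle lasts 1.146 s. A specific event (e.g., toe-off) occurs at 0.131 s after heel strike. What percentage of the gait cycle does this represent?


pct = (event_time / cycle_time) * 100
pct = (0.131 / 1.146) * 100
ratio = 0.1143
pct = 11.4311


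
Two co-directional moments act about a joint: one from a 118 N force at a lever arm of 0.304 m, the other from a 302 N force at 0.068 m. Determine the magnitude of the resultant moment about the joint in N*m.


M = F1 * d1 + F2 * d2
M = 118 * 0.304 + 302 * 0.068
M = 35.8720 + 20.5360
M = 56.4080


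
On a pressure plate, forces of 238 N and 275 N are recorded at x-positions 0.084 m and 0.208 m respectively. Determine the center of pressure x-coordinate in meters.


COP_x = (F1*x1 + F2*x2) / (F1 + F2)
COP_x = (238*0.084 + 275*0.208) / (238 + 275)
Numerator = 77.1920
Denominator = 513
COP_x = 0.1505


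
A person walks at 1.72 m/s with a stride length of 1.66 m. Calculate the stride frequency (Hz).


f = v / stride_length
f = 1.72 / 1.66
f = 1.0361


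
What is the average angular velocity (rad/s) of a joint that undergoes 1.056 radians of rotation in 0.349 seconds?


omega = delta_theta / delta_t
omega = 1.056 / 0.349
omega = 3.0258


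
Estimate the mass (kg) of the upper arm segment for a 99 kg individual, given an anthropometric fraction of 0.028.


m_segment = body_mass * fraction
m_segment = 99 * 0.028
m_segment = 2.7720


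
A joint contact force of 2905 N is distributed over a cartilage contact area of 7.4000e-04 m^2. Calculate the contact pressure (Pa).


P = F / A
P = 2905 / 7.4000e-04
P = 3.9257e+06


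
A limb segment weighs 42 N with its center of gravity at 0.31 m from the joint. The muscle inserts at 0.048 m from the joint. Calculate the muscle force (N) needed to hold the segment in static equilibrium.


F_muscle = W * d_load / d_muscle
F_muscle = 42 * 0.31 / 0.048
Numerator = 13.0200
F_muscle = 271.2500


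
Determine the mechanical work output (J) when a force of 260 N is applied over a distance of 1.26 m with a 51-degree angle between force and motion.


W = F * d * cos(theta)
theta = 51 deg = 0.8901 rad
cos(theta) = 0.6293
W = 260 * 1.26 * 0.6293
W = 206.1654


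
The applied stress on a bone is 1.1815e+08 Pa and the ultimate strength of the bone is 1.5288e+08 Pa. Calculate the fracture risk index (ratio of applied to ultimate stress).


FRI = applied / ultimate
FRI = 1.1815e+08 / 1.5288e+08
FRI = 0.7728


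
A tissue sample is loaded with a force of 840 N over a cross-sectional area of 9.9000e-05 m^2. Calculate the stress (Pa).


stress = F / A
stress = 840 / 9.9000e-05
stress = 8.4848e+06


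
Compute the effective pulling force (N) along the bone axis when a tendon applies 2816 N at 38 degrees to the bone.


F_eff = F_tendon * cos(theta)
theta = 38 deg = 0.6632 rad
cos(theta) = 0.7880
F_eff = 2816 * 0.7880
F_eff = 2219.0383


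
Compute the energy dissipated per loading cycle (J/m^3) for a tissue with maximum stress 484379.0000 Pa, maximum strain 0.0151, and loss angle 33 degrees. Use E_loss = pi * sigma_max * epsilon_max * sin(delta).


E_loss = pi * sigma_max * epsilon_max * sin(delta)
delta = 33 deg = 0.5760 rad
sin(delta) = 0.5446
E_loss = pi * 484379.0000 * 0.0151 * 0.5446
E_loss = 12514.7129


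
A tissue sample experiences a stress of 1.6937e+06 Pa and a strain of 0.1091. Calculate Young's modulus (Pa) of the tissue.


E = stress / strain
E = 1.6937e+06 / 0.1091
E = 1.5524e+07


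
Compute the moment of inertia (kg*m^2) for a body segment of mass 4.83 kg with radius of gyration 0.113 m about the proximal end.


I = m * k^2
I = 4.83 * 0.113^2
k^2 = 0.0128
I = 0.0617


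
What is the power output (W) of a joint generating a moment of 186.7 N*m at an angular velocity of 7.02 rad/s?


P = M * omega
P = 186.7 * 7.02
P = 1310.6340


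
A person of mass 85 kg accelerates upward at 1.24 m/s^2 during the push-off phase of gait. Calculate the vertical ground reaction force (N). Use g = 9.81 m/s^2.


GRF = m * (g + a)
GRF = 85 * (9.81 + 1.24)
GRF = 85 * 11.0500
GRF = 939.2500


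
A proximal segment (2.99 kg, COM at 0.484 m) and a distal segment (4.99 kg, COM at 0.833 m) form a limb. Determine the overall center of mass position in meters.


COM = (m1*x1 + m2*x2) / (m1 + m2)
COM = (2.99*0.484 + 4.99*0.833) / (2.99 + 4.99)
Numerator = 5.6038
Denominator = 7.9800
COM = 0.7022


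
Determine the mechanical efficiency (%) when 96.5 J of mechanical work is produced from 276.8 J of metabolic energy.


eta = (W_mech / E_meta) * 100
eta = (96.5 / 276.8) * 100
ratio = 0.3486
eta = 34.8627


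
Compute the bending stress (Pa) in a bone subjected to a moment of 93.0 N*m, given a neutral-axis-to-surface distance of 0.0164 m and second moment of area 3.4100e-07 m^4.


sigma = M * c / I
sigma = 93.0 * 0.0164 / 3.4100e-07
M * c = 1.5252
sigma = 4.4727e+06


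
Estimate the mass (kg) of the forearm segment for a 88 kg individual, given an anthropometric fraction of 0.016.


m_segment = body_mass * fraction
m_segment = 88 * 0.016
m_segment = 1.4080


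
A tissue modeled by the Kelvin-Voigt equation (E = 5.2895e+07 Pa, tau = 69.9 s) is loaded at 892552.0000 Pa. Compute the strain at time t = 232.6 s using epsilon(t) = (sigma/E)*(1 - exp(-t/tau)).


epsilon(t) = (sigma/E) * (1 - exp(-t/tau))
sigma/E = 892552.0000 / 5.2895e+07 = 0.0169
exp(-t/tau) = exp(-232.6 / 69.9) = 0.0359
epsilon = 0.0169 * (1 - 0.0359)
epsilon = 0.0163


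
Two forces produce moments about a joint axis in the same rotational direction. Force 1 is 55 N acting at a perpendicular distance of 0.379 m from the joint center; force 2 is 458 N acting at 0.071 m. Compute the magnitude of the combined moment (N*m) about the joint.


M = F1 * d1 + F2 * d2
M = 55 * 0.379 + 458 * 0.071
M = 20.8450 + 32.5180
M = 53.3630


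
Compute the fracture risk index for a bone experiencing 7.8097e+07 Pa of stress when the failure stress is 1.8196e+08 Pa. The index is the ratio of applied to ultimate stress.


FRI = applied / ultimate
FRI = 7.8097e+07 / 1.8196e+08
FRI = 0.4292


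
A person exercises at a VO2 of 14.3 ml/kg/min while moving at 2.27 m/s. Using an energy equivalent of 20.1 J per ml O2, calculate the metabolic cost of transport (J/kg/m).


Power per kg = VO2 * 20.1 / 60
Power per kg = 14.3 * 20.1 / 60 = 4.7905 W/kg
Cost = power_per_kg / speed
Cost = 4.7905 / 2.27
Cost = 2.1104


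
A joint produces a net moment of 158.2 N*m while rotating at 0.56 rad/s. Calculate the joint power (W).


P = M * omega
P = 158.2 * 0.56
P = 88.5920


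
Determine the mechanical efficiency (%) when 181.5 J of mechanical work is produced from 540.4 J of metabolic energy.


eta = (W_mech / E_meta) * 100
eta = (181.5 / 540.4) * 100
ratio = 0.3359
eta = 33.5862


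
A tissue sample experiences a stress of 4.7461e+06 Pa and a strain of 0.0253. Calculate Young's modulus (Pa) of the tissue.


E = stress / strain
E = 4.7461e+06 / 0.0253
E = 1.8759e+08


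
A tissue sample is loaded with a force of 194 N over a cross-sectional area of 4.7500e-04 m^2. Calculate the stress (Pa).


stress = F / A
stress = 194 / 4.7500e-04
stress = 408421.0526


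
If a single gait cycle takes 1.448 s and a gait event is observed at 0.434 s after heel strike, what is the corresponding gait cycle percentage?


pct = (event_time / cycle_time) * 100
pct = (0.434 / 1.448) * 100
ratio = 0.2997
pct = 29.9724
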